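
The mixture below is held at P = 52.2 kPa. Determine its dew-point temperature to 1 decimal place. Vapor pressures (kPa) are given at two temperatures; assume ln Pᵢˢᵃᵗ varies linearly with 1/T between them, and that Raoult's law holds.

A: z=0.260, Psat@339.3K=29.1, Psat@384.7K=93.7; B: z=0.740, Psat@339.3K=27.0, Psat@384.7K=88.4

Dew-point temperature: Σzᵢ·P/Pᵢˢᵃᵗ(T) = 1. Interpolate ln Pᵢˢᵃᵗ = aᵢ + bᵢ/T.
  T = 339.3 K: ΣzᵢP/Pᵢˢᵃᵗ = 1.8971
  T = 384.7 K: ΣzᵢP/Pᵢˢᵃᵗ = 0.5818
  T = 362.0 K: ΣzᵢP/Pᵢˢᵃᵗ = 1.0124
  T = 373.4 K: ΣzᵢP/Pᵢˢᵃᵗ = 0.7601
  T = 367.7 K: ΣzᵢP/Pᵢˢᵃᵗ = 0.8753
  T = 364.9 K: ΣzᵢP/Pᵢˢᵃᵗ = 0.9396
Interpolating between 362.0 K and 364.9 K gives T ≈ 362.5 K.

T = 362.5 K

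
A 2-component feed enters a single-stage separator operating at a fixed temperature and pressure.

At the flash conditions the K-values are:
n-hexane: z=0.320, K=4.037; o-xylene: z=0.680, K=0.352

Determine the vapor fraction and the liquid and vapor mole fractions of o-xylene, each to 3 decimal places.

ψ = 0.270, x_o-xylene = 0.824, y_o-xylene = 0.290

Rachford–Rice: g(ψ) = Σ zᵢ(Kᵢ−1)/(1+ψ(Kᵢ−1)) = 0.
g(0) = ΣzᵢKᵢ − 1 = 0.531 and g(1) = 1 − Σzᵢ/Kᵢ = -1.011, so a root lies in (0, 1).
Newton–Raphson from ψ = 0.33:
  ψ = 0.330: g = -0.0751, g' = -1.198 → ψ = 0.267
  ψ = 0.267: g = 0.0034, g' = -1.317 → ψ = 0.270
Converged at ψ = 0.270.
Compositions from xᵢ = zᵢ/(1+ψ(Kᵢ−1)), yᵢ = Kᵢxᵢ:
  n-hexane: x = 0.176, y = 0.710
  o-xylene: x = 0.824, y = 0.290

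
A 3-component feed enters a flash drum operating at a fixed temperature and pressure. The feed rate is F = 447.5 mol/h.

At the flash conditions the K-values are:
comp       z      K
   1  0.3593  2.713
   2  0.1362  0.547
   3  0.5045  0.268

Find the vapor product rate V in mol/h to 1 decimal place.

Material balance + equilibrium reduce to Σ zᵢ(Kᵢ−1)/(1+V/F(Kᵢ−1)) = 0.
Feasibility: ΣzᵢKᵢ = 1.1845, Σzᵢ/Kᵢ = 2.2639 — both > 1, two phases present.
Newton iteration, V/F⁰ = 0.5:
  V/F = 0.5000: g = -0.33072, g' = -1.0251 → V/F = 0.1774
  V/F = 0.1774: g = -0.01945, g' = -1.0102 → V/F = 0.1581
  V/F = 0.1581: g = 0.00019, g' = -1.0309 → V/F = 0.1583
Converged at V/F = 0.1583.
Then V = V/F·F = 0.1583·447.5 = 70.9 mol/h and L = F − V = 376.6 mol/h.

V = 70.9 mol/h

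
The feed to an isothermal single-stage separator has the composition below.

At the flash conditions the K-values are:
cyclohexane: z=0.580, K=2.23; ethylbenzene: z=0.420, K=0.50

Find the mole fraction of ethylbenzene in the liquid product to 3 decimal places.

x_ethylbenzene = 0.711

Rachford–Rice: g(ψ) = Σ zᵢ(Kᵢ−1)/(1+ψ(Kᵢ−1)) = 0.
g(0) = ΣzᵢKᵢ − 1 = 0.503 and g(1) = 1 − Σzᵢ/Kᵢ = -0.100, so a root lies in (0, 1).
Binary case is linear: z₁(K₁−1)(1+ψ(K₂−1)) + z₂(K₂−1)(1+ψ(K₁−1)) = 0
⇒ ψ = [z₁(K₁−1)+z₂(K₂−1)] / [−(K₁−1)(K₂−1)] = 0.5034/0.6150 = 0.819
Compositions from xᵢ = zᵢ/(1+ψ(Kᵢ−1)), yᵢ = Kᵢxᵢ:
  cyclohexane: x = 0.289, y = 0.645
  ethylbenzene: x = 0.711, y = 0.355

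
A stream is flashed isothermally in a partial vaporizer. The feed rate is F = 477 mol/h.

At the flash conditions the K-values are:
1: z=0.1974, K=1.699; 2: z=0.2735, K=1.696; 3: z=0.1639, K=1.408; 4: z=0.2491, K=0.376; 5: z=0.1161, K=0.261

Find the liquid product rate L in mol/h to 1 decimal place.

L = 301.7 mol/h

Material balance + equilibrium reduce to Σ zᵢ(Kᵢ−1)/(1+V/F(Kᵢ−1)) = 0.
Check two-phase: ΣzᵢKᵢ = 1.1540 > 1 and Σzᵢ/Kᵢ = 1.5012 > 1, so g(0) = 0.1540 > 0 and g(1) = -0.5012 < 0.
Newton iteration, V/F⁰ = 0.65:
  V/F = 0.6500: g = -0.14782, g' = -0.6348 → V/F = 0.4171
  V/F = 0.4171: g = -0.02266, g' = -0.4671 → V/F = 0.3686
  V/F = 0.3686: g = -0.00046, g' = -0.4489 → V/F = 0.3676
Converged at V/F = 0.3676.
Then V = V/F·F = 0.3676·477 = 175.3 mol/h and L = F − V = 301.7 mol/h.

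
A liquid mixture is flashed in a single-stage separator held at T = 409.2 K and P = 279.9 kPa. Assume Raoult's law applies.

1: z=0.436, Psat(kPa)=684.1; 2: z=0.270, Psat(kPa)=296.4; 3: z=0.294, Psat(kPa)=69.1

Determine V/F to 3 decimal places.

V/F = 0.535

Raoult's law: Kᵢ = Pᵢˢᵃᵗ/P = Pᵢˢᵃᵗ/279.9.
  K_1 = 684.1/279.9 = 2.44409, K_2 = 296.4/279.9 = 1.05895, K_3 = 69.1/279.9 = 0.24687
Material balance + equilibrium reduce to Σ zᵢ(Kᵢ−1)/(1+V/F(Kᵢ−1)) = 0.
Feasibility: ΣzᵢKᵢ = 1.424, Σzᵢ/Kᵢ = 1.624 — both > 1, two phases present.
Newton–Raphson from V/F = 0.67:
  V/F = 0.670: g = -0.1116, g' = -0.915 → V/F = 0.548
  V/F = 0.548: g = -0.0101, g' = -0.768 → V/F = 0.535
Converged at V/F = 0.535.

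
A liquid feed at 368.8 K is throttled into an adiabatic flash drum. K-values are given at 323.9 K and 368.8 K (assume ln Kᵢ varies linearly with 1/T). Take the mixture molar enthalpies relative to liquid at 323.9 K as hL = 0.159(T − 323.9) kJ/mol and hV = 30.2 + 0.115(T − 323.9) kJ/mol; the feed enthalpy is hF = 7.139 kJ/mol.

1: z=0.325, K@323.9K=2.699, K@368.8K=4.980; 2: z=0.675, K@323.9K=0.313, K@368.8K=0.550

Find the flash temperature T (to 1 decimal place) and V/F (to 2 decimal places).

T = 333.6 K, V/F = 0.19

Adiabatic flash: solve Rachford–Rice at each trial T, then check hF = ψ·hV(T) + (1−ψ)·hL(T).
  T = 323.9 K: K = (2.699, 0.313), RR gives ψ = 0.076, H_out = 2.289 kJ/mol
  T = 368.8 K: K = (4.980, 0.550), RR gives ψ = 0.553, H_out = 22.737 kJ/mol
  T = 346.4 K: K = (3.742, 0.423), RR gives ψ = 0.317, H_out = 12.835 kJ/mol
  T = 335.1 K: K = (3.193, 0.365), RR gives ψ = 0.204, H_out = 7.852 kJ/mol
  T = 329.5 K: K = (2.940, 0.339), RR gives ψ = 0.143, H_out = 5.187 kJ/mol
  T = 332.3 K: K = (3.065, 0.352), RR gives ψ = 0.175, H_out = 6.543 kJ/mol
  T = 333.7 K: K = (3.129, 0.359), RR gives ψ = 0.190, H_out = 7.203 kJ/mol
Linear interpolation between T = 332.3 (H_out = 6.543) and T = 333.7 (H_out = 7.203) on hF = 7.139 gives T ≈ 333.6 K, at which ψ = 0.19.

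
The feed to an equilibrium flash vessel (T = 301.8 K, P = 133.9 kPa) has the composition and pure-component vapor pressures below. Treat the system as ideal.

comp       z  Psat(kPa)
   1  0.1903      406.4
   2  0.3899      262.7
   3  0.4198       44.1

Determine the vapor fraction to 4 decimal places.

Raoult's law: Kᵢ = Pᵢˢᵃᵗ/P = Pᵢˢᵃᵗ/133.9.
  K_1 = 406.4/133.9 = 3.035101, K_2 = 262.7/133.9 = 1.961912, K_3 = 44.1/133.9 = 0.329350
Newton–Raphson from ψ = 0.69:
  ψ = 0.6900: g = -0.13752, g' = -0.9208 → ψ = 0.5407
  ψ = 0.5407: g = -0.01056, g' = -0.7995 → ψ = 0.5274
Converged at ψ = 0.5274.

ψ = 0.5274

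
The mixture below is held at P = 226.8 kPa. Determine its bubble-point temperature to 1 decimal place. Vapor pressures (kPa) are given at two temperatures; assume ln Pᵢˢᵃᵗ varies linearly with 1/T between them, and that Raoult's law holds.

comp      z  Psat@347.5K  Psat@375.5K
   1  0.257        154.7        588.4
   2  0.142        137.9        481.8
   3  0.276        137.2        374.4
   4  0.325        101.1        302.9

Bubble-point temperature: ΣzᵢPᵢˢᵃᵗ(T) = P. Interpolate ln Pᵢˢᵃᵗ = aᵢ + bᵢ/T.
  T = 347.5 K: ΣzᵢPᵢˢᵃᵗ = 130.06 kPa
  T = 375.5 K: ΣzᵢPᵢˢᵃᵗ = 421.41 kPa
  T = 361.5 K: ΣzᵢPᵢˢᵃᵗ = 238.95 kPa
  T = 354.5 K: ΣzᵢPᵢˢᵃᵗ = 177.24 kPa
  T = 358.0 K: ΣzᵢPᵢˢᵃᵗ = 206.06 kPa
  T = 359.8 K: ΣzᵢPᵢˢᵃᵗ = 222.44 kPa
  T = 360.6 K: ΣzᵢPᵢˢᵃᵗ = 230.08 kPa
Interpolating between 359.8 K and 360.6 K gives T ≈ 360.3 K.

T = 360.3 K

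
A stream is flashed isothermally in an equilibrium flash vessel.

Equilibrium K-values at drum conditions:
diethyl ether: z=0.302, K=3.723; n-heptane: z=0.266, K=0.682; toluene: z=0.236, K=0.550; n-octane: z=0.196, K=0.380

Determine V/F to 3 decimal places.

V/F = 0.407

Newton–Raphson from V/F = 0.46:
  V/F = 0.460: g = -0.0379, g' = -0.702 → V/F = 0.406
  V/F = 0.406: g = 0.0011, g' = -0.747 → V/F = 0.407
Converged at V/F = 0.407.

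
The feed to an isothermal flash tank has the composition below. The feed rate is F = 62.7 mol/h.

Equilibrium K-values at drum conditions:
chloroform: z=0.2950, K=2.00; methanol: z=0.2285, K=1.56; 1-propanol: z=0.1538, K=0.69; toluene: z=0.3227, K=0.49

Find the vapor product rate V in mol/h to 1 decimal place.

Material balance + equilibrium reduce to Σ zᵢ(Kᵢ−1)/(1+ψ(Kᵢ−1)) = 0.
Feasibility: ΣzᵢKᵢ = 1.2107, Σzᵢ/Kᵢ = 1.1754 — both > 1, two phases present.
Newton–Raphson from ψ = 0.5:
  ψ = 0.5000: g = 0.01930, g' = -0.3468 → ψ = 0.5557
  ψ = 0.5557: g = -0.00004, g' = -0.3486 → ψ = 0.5556
Converged at ψ = 0.5556.
Then V = ψ·F = 0.5556·62.7 = 34.8 mol/h and L = F − V = 27.9 mol/h.

V = 34.8 mol/h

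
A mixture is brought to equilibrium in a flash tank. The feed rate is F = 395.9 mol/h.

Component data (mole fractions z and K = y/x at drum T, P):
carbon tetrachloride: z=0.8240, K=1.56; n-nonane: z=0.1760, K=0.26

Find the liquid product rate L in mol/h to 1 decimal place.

Rachford–Rice: g(ψ) = Σ zᵢ(Kᵢ−1)/(1+ψ(Kᵢ−1)) = 0.
Feasibility: ΣzᵢKᵢ = 1.3312, Σzᵢ/Kᵢ = 1.2051 — both > 1, two phases present.
Binary case is linear: z₁(K₁−1)(1+ψ(K₂−1)) + z₂(K₂−1)(1+ψ(K₁−1)) = 0
⇒ ψ = [z₁(K₁−1)+z₂(K₂−1)] / [−(K₁−1)(K₂−1)] = 0.33120/0.41440 = 0.7992
Then V = ψ·F = 0.7992·395.9 = 316.4 mol/h and L = F − V = 79.5 mol/h.

L = 79.5 mol/h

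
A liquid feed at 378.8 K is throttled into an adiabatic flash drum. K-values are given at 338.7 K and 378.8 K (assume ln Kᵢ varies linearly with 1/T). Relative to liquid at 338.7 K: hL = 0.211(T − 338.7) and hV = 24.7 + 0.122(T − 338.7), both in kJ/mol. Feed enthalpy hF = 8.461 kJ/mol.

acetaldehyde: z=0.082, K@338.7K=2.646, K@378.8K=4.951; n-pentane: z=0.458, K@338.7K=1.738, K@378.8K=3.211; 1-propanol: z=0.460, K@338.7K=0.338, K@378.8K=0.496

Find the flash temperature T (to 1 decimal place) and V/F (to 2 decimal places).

Adiabatic flash: solve Rachford–Rice at each trial T, then check hF = ψ·hV(T) + (1−ψ)·hL(T).
  T = 338.7 K: K = (2.646, 1.738, 0.338), RR gives ψ = 0.278, H_out = 6.861 kJ/mol
  T = 378.8 K: K = (4.951, 3.211, 0.496), RR gives ψ = 0.879, H_out = 27.042 kJ/mol
  T = 358.8 K: K = (3.686, 2.405, 0.414), RR gives ψ = 0.624, H_out = 18.547 kJ/mol
  T = 348.8 K: K = (3.141, 2.056, 0.375), RR gives ψ = 0.476, H_out = 13.456 kJ/mol
  T = 343.8 K: K = (2.889, 1.894, 0.357), RR gives ψ = 0.386, H_out = 10.447 kJ/mol
  T = 341.2 K: K = (2.763, 1.813, 0.347), RR gives ψ = 0.334, H_out = 8.697 kJ/mol
  T = 339.9 K: K = (2.702, 1.774, 0.342), RR gives ψ = 0.305, H_out = 7.763 kJ/mol
Linear interpolation between T = 339.9 (H_out = 7.763) and T = 341.2 (H_out = 8.697) on hF = 8.461 gives T ≈ 340.9 K, at which ψ = 0.33.

T = 340.9 K, V/F = 0.33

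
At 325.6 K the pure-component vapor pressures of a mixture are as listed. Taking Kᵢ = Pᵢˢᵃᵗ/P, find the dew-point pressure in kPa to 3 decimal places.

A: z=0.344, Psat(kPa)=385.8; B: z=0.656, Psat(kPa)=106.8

At the dew point ψ → 1, so Σzᵢ/Kᵢ = 1 with Kᵢ = Pᵢˢᵃᵗ/P ⇒ 1/P = Σzᵢ/Pᵢˢᵃᵗ.
1/P = 0.344/385.8 + 0.656/106.8 = 0.007034 ⇒ P = 142.167 kPa

Pdew = 142.167 kPa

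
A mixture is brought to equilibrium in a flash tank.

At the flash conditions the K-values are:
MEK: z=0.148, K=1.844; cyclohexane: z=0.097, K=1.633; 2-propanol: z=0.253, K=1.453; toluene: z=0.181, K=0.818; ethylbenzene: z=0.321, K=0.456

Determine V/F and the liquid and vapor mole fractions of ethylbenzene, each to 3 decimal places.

Material balance + equilibrium reduce to Σ zᵢ(Kᵢ−1)/(1+V/F(Kᵢ−1)) = 0.
Check two-phase: ΣzᵢKᵢ = 1.093 > 1 and Σzᵢ/Kᵢ = 1.239 > 1, so g(0) = 0.093 > 0 and g(1) = -0.239 < 0.
Newton iteration, V/F⁰ = 0.57:
  V/F = 0.570: g = -0.0693, g' = -0.309 → V/F = 0.346
  V/F = 0.346: g = -0.0040, g' = -0.279 → V/F = 0.331
Converged at V/F = 0.331.
Compositions from xᵢ = zᵢ/(1+V/F(Kᵢ−1)), yᵢ = Kᵢxᵢ:
  MEK: x = 0.116, y = 0.213
  cyclohexane: x = 0.080, y = 0.131
  2-propanol: x = 0.220, y = 0.320
  toluene: x = 0.193, y = 0.158
  ethylbenzene: x = 0.392, y = 0.179

V/F = 0.331, x_ethylbenzene = 0.392, y_ethylbenzene = 0.179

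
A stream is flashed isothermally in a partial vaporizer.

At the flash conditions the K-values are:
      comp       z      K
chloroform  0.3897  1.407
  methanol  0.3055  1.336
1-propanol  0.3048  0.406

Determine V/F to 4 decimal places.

Rachford–Rice: g(V/F) = Σ zᵢ(Kᵢ−1)/(1+V/F(Kᵢ−1)) = 0.
Check two-phase: ΣzᵢKᵢ = 1.0802 > 1 and Σzᵢ/Kᵢ = 1.2564 > 1, so g(0) = 0.0802 > 0 and g(1) = -0.2564 < 0.
Newton iteration, V/F⁰ = 0.69:
  V/F = 0.6900: g = -0.09963, g' = -0.3709 → V/F = 0.4214
  V/F = 0.4214: g = -0.01619, g' = -0.2648 → V/F = 0.3602
  V/F = 0.3602: g = -0.00045, g' = -0.2506 → V/F = 0.3585
Converged at V/F = 0.3585.

V/F = 0.3585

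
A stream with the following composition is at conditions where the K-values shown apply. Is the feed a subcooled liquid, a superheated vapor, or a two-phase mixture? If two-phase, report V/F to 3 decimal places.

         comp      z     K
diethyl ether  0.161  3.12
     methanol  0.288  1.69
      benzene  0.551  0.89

ΣzᵢKᵢ = 1.479; Σzᵢ/Kᵢ = 0.841.
Since Σzᵢ/Kᵢ < 1 the mixture is above its dew point — single vapor phase.

superheated vapor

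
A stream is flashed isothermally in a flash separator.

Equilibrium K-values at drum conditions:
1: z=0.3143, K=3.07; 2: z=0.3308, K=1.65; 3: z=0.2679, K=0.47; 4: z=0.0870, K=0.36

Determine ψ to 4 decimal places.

Let ψ = V/F and solve Σ zᵢ(Kᵢ−1)/(1+ψ(Kᵢ−1)) = 0.
g(0) = ΣzᵢKᵢ − 1 = 0.6680 and g(1) = 1 − Σzᵢ/Kᵢ = -0.1145, so a root lies in (0, 1).
Iterate (Newton) starting at ψ = 0.41:
  ψ = 0.4100: g = 0.26480, g' = -0.6695 → ψ = 0.8055
  ψ = 0.8055: g = 0.02234, g' = -0.6305 → ψ = 0.8410
  ψ = 0.8410: g = -0.00033, g' = -0.6497 → ψ = 0.8404
Converged at ψ = 0.8404.

ψ = 0.8404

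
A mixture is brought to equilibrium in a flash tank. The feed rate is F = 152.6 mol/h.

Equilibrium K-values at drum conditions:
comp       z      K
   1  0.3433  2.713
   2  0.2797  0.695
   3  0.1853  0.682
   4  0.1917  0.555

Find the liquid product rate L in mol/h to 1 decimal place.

L = 62.5 mol/h

Let ψ = V/F and solve Σ zᵢ(Kᵢ−1)/(1+ψ(Kᵢ−1)) = 0.
Check two-phase: ΣzᵢKᵢ = 1.3585 > 1 and Σzᵢ/Kᵢ = 1.1461 > 1, so g(0) = 0.3585 > 0 and g(1) = -0.1461 < 0.
Iterate (Newton) starting at ψ = 0.55:
  ψ = 0.5500: g = 0.01592, g' = -0.3987 → ψ = 0.5899
  ψ = 0.5899: g = 0.00026, g' = -0.3861 → ψ = 0.5906
Converged at ψ = 0.5906.
Then V = ψ·F = 0.5906·152.6 = 90.1 mol/h and L = F − V = 62.5 mol/h.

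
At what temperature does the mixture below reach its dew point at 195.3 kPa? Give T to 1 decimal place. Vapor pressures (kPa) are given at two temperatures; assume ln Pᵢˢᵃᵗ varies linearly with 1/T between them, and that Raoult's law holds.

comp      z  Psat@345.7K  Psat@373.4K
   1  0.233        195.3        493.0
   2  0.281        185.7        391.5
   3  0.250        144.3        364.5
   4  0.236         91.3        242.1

T = 354.9 K

Dew-point temperature: Σzᵢ·P/Pᵢˢᵃᵗ(T) = 1. Interpolate ln Pᵢˢᵃᵗ = aᵢ + bᵢ/T.
  T = 345.7 K: ΣzᵢP/Pᵢˢᵃᵗ = 1.3717
  T = 373.4 K: ΣzᵢP/Pᵢˢᵃᵗ = 0.5568
  T = 359.5 K: ΣzᵢP/Pᵢˢᵃᵗ = 0.8595
  T = 352.6 K: ΣzᵢP/Pᵢˢᵃᵗ = 1.0806
  T = 356.1 K: ΣzᵢP/Pᵢˢᵃᵗ = 0.9610
  T = 354.4 K: ΣzᵢP/Pᵢˢᵃᵗ = 1.0170
Interpolating between 354.4 K and 356.1 K gives T ≈ 354.9 K.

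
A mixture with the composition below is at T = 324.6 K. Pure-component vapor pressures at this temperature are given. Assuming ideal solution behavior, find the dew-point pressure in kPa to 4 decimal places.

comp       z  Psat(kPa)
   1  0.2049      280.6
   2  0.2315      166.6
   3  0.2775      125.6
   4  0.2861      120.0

At the dew point ψ → 1, so Σzᵢ/Kᵢ = 1 with Kᵢ = Pᵢˢᵃᵗ/P ⇒ 1/P = Σzᵢ/Pᵢˢᵃᵗ.
1/P = 0.2049/280.6 + 0.2315/166.6 + 0.2775/125.6 + 0.2861/120.0 = 0.0067133 ⇒ P = 148.9572 kPa

Pdew = 148.9572 kPa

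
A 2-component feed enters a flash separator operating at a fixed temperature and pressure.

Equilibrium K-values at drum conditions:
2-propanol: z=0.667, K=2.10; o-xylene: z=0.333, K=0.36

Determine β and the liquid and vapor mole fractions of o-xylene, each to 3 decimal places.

β = 0.739, x_o-xylene = 0.632, y_o-xylene = 0.228

Iterate (Newton) starting at β = 0.66:
  β = 0.660: g = 0.0561, g' = -0.680 → β = 0.743
  β = 0.743: g = -0.0023, g' = -0.740 → β = 0.739
Converged at β = 0.739.
Compositions from xᵢ = zᵢ/(1+β(Kᵢ−1)), yᵢ = Kᵢxᵢ:
  2-propanol: x = 0.368, y = 0.772
  o-xylene: x = 0.632, y = 0.228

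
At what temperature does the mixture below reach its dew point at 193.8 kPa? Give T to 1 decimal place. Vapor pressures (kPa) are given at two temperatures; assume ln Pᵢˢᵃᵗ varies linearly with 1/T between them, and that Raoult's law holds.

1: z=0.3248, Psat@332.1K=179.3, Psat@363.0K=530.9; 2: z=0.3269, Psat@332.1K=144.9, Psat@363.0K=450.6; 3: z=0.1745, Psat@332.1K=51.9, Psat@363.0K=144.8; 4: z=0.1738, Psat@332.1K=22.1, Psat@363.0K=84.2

Dew-point temperature: Σzᵢ·P/Pᵢˢᵃᵗ(T) = 1. Interpolate ln Pᵢˢᵃᵗ = aᵢ + bᵢ/T.
  T = 332.1 K: ΣzᵢP/Pᵢˢᵃᵗ = 2.9640
  T = 363.0 K: ΣzᵢP/Pᵢˢᵃᵗ = 0.8927
  T = 347.6 K: ΣzᵢP/Pᵢˢᵃᵗ = 1.5771
  T = 355.3 K: ΣzᵢP/Pᵢˢᵃᵗ = 1.1787
  T = 359.1 K: ΣzᵢP/Pᵢˢᵃᵗ = 1.0260
  T = 361.1 K: ΣzᵢP/Pᵢˢᵃᵗ = 0.9549
Interpolating between 359.1 K and 361.1 K gives T ≈ 359.8 K.

T = 359.8 K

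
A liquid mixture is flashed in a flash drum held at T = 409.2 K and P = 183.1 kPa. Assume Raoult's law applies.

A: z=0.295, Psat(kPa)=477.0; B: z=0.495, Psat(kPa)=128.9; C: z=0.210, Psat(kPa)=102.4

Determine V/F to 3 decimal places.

V/F = 0.425

Raoult's law: Kᵢ = Pᵢˢᵃᵗ/P = Pᵢˢᵃᵗ/183.1.
  K_A = 477.0/183.1 = 2.60513, K_B = 128.9/183.1 = 0.70399, K_C = 102.4/183.1 = 0.55926
Material balance + equilibrium reduce to Σ zᵢ(Kᵢ−1)/(1+V/F(Kᵢ−1)) = 0.
Feasibility: ΣzᵢKᵢ = 1.234, Σzᵢ/Kᵢ = 1.192 — both > 1, two phases present.
Iterate (Newton) starting at V/F = 0.5:
  V/F = 0.500: g = -0.0280, g' = -0.361 → V/F = 0.422
  V/F = 0.422: g = 0.0010, g' = -0.388 → V/F = 0.425
Converged at V/F = 0.425.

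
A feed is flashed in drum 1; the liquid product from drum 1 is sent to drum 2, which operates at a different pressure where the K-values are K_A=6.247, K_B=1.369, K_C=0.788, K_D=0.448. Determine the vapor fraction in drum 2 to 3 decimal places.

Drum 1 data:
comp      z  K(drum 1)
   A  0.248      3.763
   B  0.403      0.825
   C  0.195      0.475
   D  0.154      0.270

Drum 1:
Rachford–Rice: g(ψ₁) = Σ zᵢ(Kᵢ−1)/(1+ψ₁(Kᵢ−1)) = 0.
Check two-phase: ΣzᵢKᵢ = 1.400 > 1 and Σzᵢ/Kᵢ = 1.535 > 1, so g(0) = 0.400 > 0 and g(1) = -0.535 < 0.
Iterate (Newton) starting at ψ₁ = 0.33:
  ψ₁ = 0.330: g = 0.0116, g' = -0.753 → ψ₁ = 0.345
  ψ₁ = 0.345: g = 0.0001, g' = -0.737 → ψ₁ = 0.346
Converged at ψ₁ = 0.346.
Drum-1 compositions:
  A: x = 0.127, y = 0.477
  B: x = 0.429, y = 0.354
  C: x = 0.238, y = 0.113
  D: x = 0.206, y = 0.056
Drum-2 feed = drum-1 liquid: z₂ = (0.1269, 0.4289, 0.2382, 0.2060).
Drum 2:
Material balance + equilibrium reduce to Σ zᵢ(Kᵢ−1)/(1+ψ₂(Kᵢ−1)) = 0.
Check two-phase: ΣzᵢKᵢ = 1.660 > 1 and Σzᵢ/Kᵢ = 1.096 > 1, so g(0) = 0.660 > 0 and g(1) = -0.096 < 0.
Iterate (Newton) starting at ψ₂ = 0.5:
  ψ₂ = 0.500: g = 0.1038, g' = -0.441 → ψ₂ = 0.735
  ψ₂ = 0.735: g = 0.0102, g' = -0.377 → ψ₂ = 0.763
Converged at ψ₂ = 0.763.
  A: x = 0.025, y = 0.158
  B: x = 0.335, y = 0.458
  C: x = 0.284, y = 0.224
  D: x = 0.356, y = 0.159

V/F (drum 2) = 0.763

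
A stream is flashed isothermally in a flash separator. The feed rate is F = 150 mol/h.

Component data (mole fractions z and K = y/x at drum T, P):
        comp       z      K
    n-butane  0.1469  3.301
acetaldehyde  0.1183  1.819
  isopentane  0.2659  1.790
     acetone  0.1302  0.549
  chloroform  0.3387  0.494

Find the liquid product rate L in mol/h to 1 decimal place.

L = 52.8 mol/h

Newton iteration, β⁰ = 0.63:
  β = 0.6300: g = 0.00855, g' = -0.4767 → β = 0.6479
Converged at β = 0.6479.
Then V = β·F = 0.6479·150 = 97.2 mol/h and L = F − V = 52.8 mol/h.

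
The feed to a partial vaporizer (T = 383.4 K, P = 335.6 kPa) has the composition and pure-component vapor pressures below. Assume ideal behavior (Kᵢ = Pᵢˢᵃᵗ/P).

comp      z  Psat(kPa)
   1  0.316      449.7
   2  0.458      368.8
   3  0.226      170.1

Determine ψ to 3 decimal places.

Raoult's law: Kᵢ = Pᵢˢᵃᵗ/P = Pᵢˢᵃᵗ/335.6.
  K_1 = 449.7/335.6 = 1.33999, K_2 = 368.8/335.6 = 1.09893, K_3 = 170.1/335.6 = 0.50685
Material balance + equilibrium reduce to Σ zᵢ(Kᵢ−1)/(1+ψ(Kᵢ−1)) = 0.
Feasibility: ΣzᵢKᵢ = 1.041, Σzᵢ/Kᵢ = 1.098 — both > 1, two phases present.
Newton iteration, ψ⁰ = 0.5:
  ψ = 0.500: g = -0.0129, g' = -0.128 → ψ = 0.399
  ψ = 0.399: g = -0.0005, g' = -0.118 → ψ = 0.394
Converged at ψ = 0.394.

ψ = 0.394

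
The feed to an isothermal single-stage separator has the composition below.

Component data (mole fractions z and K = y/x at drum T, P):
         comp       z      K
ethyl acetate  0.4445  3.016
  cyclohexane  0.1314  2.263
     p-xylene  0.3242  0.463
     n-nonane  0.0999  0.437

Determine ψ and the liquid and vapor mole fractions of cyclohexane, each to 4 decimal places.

ψ = 0.8252, x_cyclohexane = 0.0643, y_cyclohexane = 0.1456

Material balance + equilibrium reduce to Σ zᵢ(Kᵢ−1)/(1+ψ(Kᵢ−1)) = 0.
Check two-phase: ΣzᵢKᵢ = 1.8317 > 1 and Σzᵢ/Kᵢ = 1.1343 > 1, so g(0) = 0.8317 > 0 and g(1) = -0.1343 < 0.
Newton–Raphson from ψ = 0.36:
  ψ = 0.3600: g = 0.34698, g' = -0.8991 → ψ = 0.7459
  ψ = 0.7459: g = 0.05597, g' = -0.6980 → ψ = 0.8261
  ψ = 0.8261: g = -0.00063, g' = -0.7172 → ψ = 0.8252
Converged at ψ = 0.8252.
Compositions from xᵢ = zᵢ/(1+ψ(Kᵢ−1)), yᵢ = Kᵢxᵢ:
  ethyl acetate: x = 0.1669, y = 0.5033
  cyclohexane: x = 0.0643, y = 0.1456
  p-xylene: x = 0.5822, y = 0.2696
  n-nonane: x = 0.1866, y = 0.0815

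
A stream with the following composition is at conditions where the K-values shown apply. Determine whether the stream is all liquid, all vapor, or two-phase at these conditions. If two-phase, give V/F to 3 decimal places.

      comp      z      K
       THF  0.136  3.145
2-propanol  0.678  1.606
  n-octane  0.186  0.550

all vapor

ΣzᵢKᵢ = 1.619; Σzᵢ/Kᵢ = 0.804.
Since Σzᵢ/Kᵢ < 1 the mixture is above its dew point — single vapor phase.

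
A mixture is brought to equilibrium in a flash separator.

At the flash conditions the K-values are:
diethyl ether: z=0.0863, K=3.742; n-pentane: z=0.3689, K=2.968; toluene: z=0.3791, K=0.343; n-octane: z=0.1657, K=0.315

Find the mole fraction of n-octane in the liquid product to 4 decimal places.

x_n-octane = 0.2335

Newton iteration, ψ⁰ = 0.43:
  ψ = 0.4300: g = -0.00621, g' = -1.0299 → ψ = 0.4240
Converged at ψ = 0.4240.
Compositions from xᵢ = zᵢ/(1+ψ(Kᵢ−1)), yᵢ = Kᵢxᵢ:
  diethyl ether: x = 0.0399, y = 0.1493
  n-pentane: x = 0.2011, y = 0.5969
  toluene: x = 0.5255, y = 0.1802
  n-octane: x = 0.2335, y = 0.0736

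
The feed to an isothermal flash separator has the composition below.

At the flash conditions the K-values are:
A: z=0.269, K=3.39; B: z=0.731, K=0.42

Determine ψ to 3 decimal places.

ψ = 0.158

Let ψ = V/F and solve Σ zᵢ(Kᵢ−1)/(1+ψ(Kᵢ−1)) = 0.
Check two-phase: ΣzᵢKᵢ = 1.219 > 1 and Σzᵢ/Kᵢ = 1.820 > 1, so g(0) = 0.219 > 0 and g(1) = -0.820 < 0.
Newton–Raphson from ψ = 0.64:
  ψ = 0.640: g = -0.4201, g' = -0.862 → ψ = 0.153
  ψ = 0.153: g = 0.0059, g' = -1.121 → ψ = 0.158
Converged at ψ = 0.158.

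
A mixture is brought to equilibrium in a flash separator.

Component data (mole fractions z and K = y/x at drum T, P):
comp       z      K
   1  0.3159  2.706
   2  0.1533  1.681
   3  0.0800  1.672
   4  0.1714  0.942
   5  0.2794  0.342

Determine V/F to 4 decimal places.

Newton–Raphson from V/F = 0.5:
  V/F = 0.5000: g = 0.12473, g' = -0.5969 → V/F = 0.7090
  V/F = 0.7090: g = -0.00425, g' = -0.6629 → V/F = 0.7026
Converged at V/F = 0.7026.

V/F = 0.7026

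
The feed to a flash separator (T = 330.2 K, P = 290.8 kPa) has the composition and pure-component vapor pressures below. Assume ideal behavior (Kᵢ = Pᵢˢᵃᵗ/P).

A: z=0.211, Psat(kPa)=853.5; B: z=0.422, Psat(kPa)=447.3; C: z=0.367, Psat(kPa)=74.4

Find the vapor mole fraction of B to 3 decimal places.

Raoult's law: Kᵢ = Pᵢˢᵃᵗ/P = Pᵢˢᵃᵗ/290.8.
  K_A = 853.5/290.8 = 2.93501, K_B = 447.3/290.8 = 1.53817, K_C = 74.4/290.8 = 0.25585
Rachford–Rice: g(β) = Σ zᵢ(Kᵢ−1)/(1+β(Kᵢ−1)) = 0.
Check two-phase: ΣzᵢKᵢ = 1.362 > 1 and Σzᵢ/Kᵢ = 1.781 > 1, so g(0) = 0.362 > 0 and g(1) = -0.781 < 0.
Iterate (Newton) starting at β = 0.5:
  β = 0.500: g = -0.0485, g' = -0.795 → β = 0.439
  β = 0.439: g = -0.0012, g' = -0.759 → β = 0.437
Converged at β = 0.437.
Compositions from xᵢ = zᵢ/(1+β(Kᵢ−1)), yᵢ = Kᵢxᵢ:
  A: x = 0.114, y = 0.335
  B: x = 0.342, y = 0.525
  C: x = 0.544, y = 0.139

y_B = 0.525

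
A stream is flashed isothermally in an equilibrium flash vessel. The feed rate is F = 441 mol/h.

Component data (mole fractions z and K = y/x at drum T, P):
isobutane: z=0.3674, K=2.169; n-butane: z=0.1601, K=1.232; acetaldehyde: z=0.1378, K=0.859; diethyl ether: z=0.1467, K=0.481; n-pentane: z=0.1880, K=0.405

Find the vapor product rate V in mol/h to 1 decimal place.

Newton–Raphson from β = 0.5:
  β = 0.5000: g = 0.02139, g' = -0.4170 → β = 0.5513
  β = 0.5513: g = -0.00008, g' = -0.4206 → β = 0.5511
Converged at β = 0.5511.
Then V = β·F = 0.5511·441 = 243.0 mol/h and L = F − V = 198.0 mol/h.

V = 243.0 mol/h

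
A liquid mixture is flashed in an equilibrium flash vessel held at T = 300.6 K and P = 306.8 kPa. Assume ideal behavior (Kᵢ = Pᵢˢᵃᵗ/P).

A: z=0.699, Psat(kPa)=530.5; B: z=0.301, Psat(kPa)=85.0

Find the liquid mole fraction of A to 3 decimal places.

x_A = 0.498

Raoult's law: Kᵢ = Pᵢˢᵃᵗ/P = Pᵢˢᵃᵗ/306.8.
  K_A = 530.5/306.8 = 1.72914, K_B = 85.0/306.8 = 0.27705
Material balance + equilibrium reduce to Σ zᵢ(Kᵢ−1)/(1+ψ(Kᵢ−1)) = 0.
Check two-phase: ΣzᵢKᵢ = 1.292 > 1 and Σzᵢ/Kᵢ = 1.491 > 1, so g(0) = 0.292 > 0 and g(1) = -0.491 < 0.
Newton–Raphson from ψ = 0.69:
  ψ = 0.690: g = -0.0951, g' = -0.791 → ψ = 0.570
  ψ = 0.570: g = -0.0099, g' = -0.640 → ψ = 0.554
Converged at ψ = 0.554.
Compositions from xᵢ = zᵢ/(1+ψ(Kᵢ−1)), yᵢ = Kᵢxᵢ:
  A: x = 0.498, y = 0.861
  B: x = 0.502, y = 0.139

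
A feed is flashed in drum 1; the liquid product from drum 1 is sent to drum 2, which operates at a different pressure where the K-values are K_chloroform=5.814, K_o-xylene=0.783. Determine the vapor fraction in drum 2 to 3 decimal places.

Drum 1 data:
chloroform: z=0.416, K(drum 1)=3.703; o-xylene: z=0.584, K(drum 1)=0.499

V/F (drum 2) = 0.545

Drum 1:
Let ψ₁ = V/F and solve Σ zᵢ(Kᵢ−1)/(1+ψ₁(Kᵢ−1)) = 0.
Feasibility: ΣzᵢKᵢ = 1.832, Σzᵢ/Kᵢ = 1.283 — both > 1, two phases present.
Newton iteration, ψ₁⁰ = 0.5:
  ψ₁ = 0.500: g = 0.0878, g' = -0.811 → ψ₁ = 0.608
  ψ₁ = 0.608: g = 0.0044, g' = -0.738 → ψ₁ = 0.614
Converged at ψ₁ = 0.614.
Drum-1 compositions:
  chloroform: x = 0.156, y = 0.579
  o-xylene: x = 0.844, y = 0.421
Drum-2 feed = drum-1 liquid: z₂ = (0.1564, 0.8436).
Drum 2:
Let ψ₂ = V/F and solve Σ zᵢ(Kᵢ−1)/(1+ψ₂(Kᵢ−1)) = 0.
g(0) = ΣzᵢKᵢ − 1 = 0.570 and g(1) = 1 − Σzᵢ/Kᵢ = -0.104, so a root lies in (0, 1).
Binary case is linear: z₁(K₁−1)(1+ψ₂(K₂−1)) + z₂(K₂−1)(1+ψ₂(K₁−1)) = 0
⇒ ψ₂ = [z₁(K₁−1)+z₂(K₂−1)] / [−(K₁−1)(K₂−1)] = 0.5697/1.0446 = 0.545
  chloroform: x = 0.043, y = 0.251
  o-xylene: x = 0.957, y = 0.749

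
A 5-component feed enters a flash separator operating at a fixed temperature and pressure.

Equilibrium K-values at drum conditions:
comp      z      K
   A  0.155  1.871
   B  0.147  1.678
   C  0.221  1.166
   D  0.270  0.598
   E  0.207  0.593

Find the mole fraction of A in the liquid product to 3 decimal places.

Rachford–Rice: g(ψ) = Σ zᵢ(Kᵢ−1)/(1+ψ(Kᵢ−1)) = 0.
Check two-phase: ΣzᵢKᵢ = 1.079 > 1 and Σzᵢ/Kᵢ = 1.161 > 1, so g(0) = 0.079 > 0 and g(1) = -0.161 < 0.
Newton iteration, ψ⁰ = 0.44:
  ψ = 0.440: g = -0.0259, g' = -0.222 → ψ = 0.323
  ψ = 0.323: g = 0.0002, g' = -0.226 → ψ = 0.324
Converged at ψ = 0.324.
Compositions from xᵢ = zᵢ/(1+ψ(Kᵢ−1)), yᵢ = Kᵢxᵢ:
  A: x = 0.121, y = 0.226
  B: x = 0.121, y = 0.202
  C: x = 0.210, y = 0.245
  D: x = 0.310, y = 0.186
  E: x = 0.238, y = 0.141

x_A = 0.121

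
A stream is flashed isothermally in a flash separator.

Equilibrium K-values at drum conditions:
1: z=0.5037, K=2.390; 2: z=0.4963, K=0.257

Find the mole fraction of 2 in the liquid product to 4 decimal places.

x_2 = 0.6517

Material balance + equilibrium reduce to Σ zᵢ(Kᵢ−1)/(1+ψ(Kᵢ−1)) = 0.
g(0) = ΣzᵢKᵢ − 1 = 0.3314 and g(1) = 1 − Σzᵢ/Kᵢ = -1.1419, so a root lies in (0, 1).
Binary case is linear: z₁(K₁−1)(1+ψ(K₂−1)) + z₂(K₂−1)(1+ψ(K₁−1)) = 0
⇒ ψ = [z₁(K₁−1)+z₂(K₂−1)] / [−(K₁−1)(K₂−1)] = 0.33139/1.03277 = 0.3209
Compositions from xᵢ = zᵢ/(1+ψ(Kᵢ−1)), yᵢ = Kᵢxᵢ:
  1: x = 0.3483, y = 0.8325
  2: x = 0.6517, y = 0.1675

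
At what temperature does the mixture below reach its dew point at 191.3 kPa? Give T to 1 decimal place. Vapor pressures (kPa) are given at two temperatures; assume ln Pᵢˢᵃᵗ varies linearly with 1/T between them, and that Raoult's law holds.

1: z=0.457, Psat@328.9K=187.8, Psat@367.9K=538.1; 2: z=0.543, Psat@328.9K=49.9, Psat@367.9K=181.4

Dew-point temperature: Σzᵢ·P/Pᵢˢᵃᵗ(T) = 1. Interpolate ln Pᵢˢᵃᵗ = aᵢ + bᵢ/T.
  T = 328.9 K: ΣzᵢP/Pᵢˢᵃᵗ = 2.5472
  T = 367.9 K: ΣzᵢP/Pᵢˢᵃᵗ = 0.7351
  T = 348.4 K: ΣzᵢP/Pᵢˢᵃᵗ = 1.3201
  T = 358.1 K: ΣzᵢP/Pᵢˢᵃᵗ = 0.9785
  T = 353.2 K: ΣzᵢP/Pᵢˢᵃᵗ = 1.1359
  T = 355.6 K: ΣzᵢP/Pᵢˢᵃᵗ = 1.0553
Interpolating between 355.6 K and 358.1 K gives T ≈ 357.4 K.

T = 357.4 K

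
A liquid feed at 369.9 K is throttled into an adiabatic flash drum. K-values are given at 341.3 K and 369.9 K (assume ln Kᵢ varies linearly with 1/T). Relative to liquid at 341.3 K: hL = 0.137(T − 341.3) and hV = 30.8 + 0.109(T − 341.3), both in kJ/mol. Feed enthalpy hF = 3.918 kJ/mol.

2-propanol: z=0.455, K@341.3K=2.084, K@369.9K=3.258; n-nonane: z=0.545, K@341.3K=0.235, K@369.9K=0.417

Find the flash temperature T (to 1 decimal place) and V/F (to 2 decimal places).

T = 342.8 K, V/F = 0.12

Adiabatic flash: solve Rachford–Rice at each trial T, then check hF = ψ·hV(T) + (1−ψ)·hL(T).
  T = 341.3 K: K = (2.084, 0.235), RR gives ψ = 0.092, H_out = 2.834 kJ/mol
  T = 369.9 K: K = (3.258, 0.417), RR gives ψ = 0.539, H_out = 20.090 kJ/mol
  T = 355.6 K: K = (2.629, 0.317), RR gives ψ = 0.331, H_out = 12.032 kJ/mol
  T = 348.5 K: K = (2.348, 0.274), RR gives ψ = 0.222, H_out = 7.792 kJ/mol
  T = 344.9 K: K = (2.214, 0.254), RR gives ψ = 0.161, H_out = 5.429 kJ/mol
  T = 343.1 K: K = (2.148, 0.244), RR gives ψ = 0.127, H_out = 4.165 kJ/mol
Linear interpolation between T = 341.3 (H_out = 2.834) and T = 343.1 (H_out = 4.165) on hF = 3.918 gives T ≈ 342.8 K, at which ψ = 0.12.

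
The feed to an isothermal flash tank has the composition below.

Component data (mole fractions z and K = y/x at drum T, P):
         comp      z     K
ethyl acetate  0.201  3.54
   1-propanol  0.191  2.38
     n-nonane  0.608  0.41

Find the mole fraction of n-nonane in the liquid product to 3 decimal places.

x_n-nonane = 0.764

Let β = V/F and solve Σ zᵢ(Kᵢ−1)/(1+β(Kᵢ−1)) = 0.
Check two-phase: ΣzᵢKᵢ = 1.415 > 1 and Σzᵢ/Kᵢ = 1.620 > 1, so g(0) = 0.415 > 0 and g(1) = -0.620 < 0.
Newton iteration, β⁰ = 0.5:
  β = 0.500: g = -0.1280, g' = -0.805 → β = 0.341
  β = 0.341: g = 0.0037, g' = -0.872 → β = 0.345
Converged at β = 0.345.
Compositions from xᵢ = zᵢ/(1+β(Kᵢ−1)), yᵢ = Kᵢxᵢ:
  ethyl acetate: x = 0.107, y = 0.379
  1-propanol: x = 0.129, y = 0.308
  n-nonane: x = 0.764, y = 0.313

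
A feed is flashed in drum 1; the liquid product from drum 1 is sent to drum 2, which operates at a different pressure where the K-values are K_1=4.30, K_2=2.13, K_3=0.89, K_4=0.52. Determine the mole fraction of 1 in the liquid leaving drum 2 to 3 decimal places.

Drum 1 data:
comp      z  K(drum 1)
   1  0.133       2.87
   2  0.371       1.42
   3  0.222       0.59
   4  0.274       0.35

x_1 (drum 2) = 0.025

Drum 1:
Iterate (Newton) starting at ψ₁ = 0.5:
  ψ₁ = 0.500: g = -0.1210, g' = -0.482 → ψ₁ = 0.249
  ψ₁ = 0.249: g = -0.0031, g' = -0.481 → ψ₁ = 0.243
Converged at ψ₁ = 0.243.
Drum-1 compositions:
  1: x = 0.091, y = 0.263
  2: x = 0.337, y = 0.478
  3: x = 0.247, y = 0.145
  4: x = 0.325, y = 0.114
Drum-2 feed = drum-1 liquid: z₂ = (0.0915, 0.3367, 0.2465, 0.3253).
Drum 2:
Let ψ₂ = V/F and solve Σ zᵢ(Kᵢ−1)/(1+ψ₂(Kᵢ−1)) = 0.
Check two-phase: ΣzᵢKᵢ = 1.499 > 1 and Σzᵢ/Kᵢ = 1.082 > 1, so g(0) = 0.499 > 0 and g(1) = -0.082 < 0.
Newton iteration, ψ₂⁰ = 0.41:
  ψ₂ = 0.410: g = 0.1655, g' = -0.500 → ψ₂ = 0.741
  ψ₂ = 0.741: g = 0.0229, g' = -0.395 → ψ₂ = 0.799
Converged at ψ₂ = 0.799.
  1: x = 0.025, y = 0.108
  2: x = 0.177, y = 0.377
  3: x = 0.270, y = 0.241
  4: x = 0.528, y = 0.274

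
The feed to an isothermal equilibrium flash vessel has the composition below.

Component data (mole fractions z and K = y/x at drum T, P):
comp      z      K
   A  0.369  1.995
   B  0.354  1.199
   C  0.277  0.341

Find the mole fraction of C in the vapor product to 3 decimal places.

Let ψ = V/F and solve Σ zᵢ(Kᵢ−1)/(1+ψ(Kᵢ−1)) = 0.
Feasibility: ΣzᵢKᵢ = 1.255, Σzᵢ/Kᵢ = 1.293 — both > 1, two phases present.
Newton iteration, ψ⁰ = 0.5:
  ψ = 0.500: g = 0.0370, g' = -0.442 → ψ = 0.584
  ψ = 0.584: g = -0.0013, g' = -0.475 → ψ = 0.581
Converged at ψ = 0.581.
Compositions from xᵢ = zᵢ/(1+ψ(Kᵢ−1)), yᵢ = Kᵢxᵢ:
  A: x = 0.234, y = 0.466
  B: x = 0.317, y = 0.380
  C: x = 0.449, y = 0.153

y_C = 0.153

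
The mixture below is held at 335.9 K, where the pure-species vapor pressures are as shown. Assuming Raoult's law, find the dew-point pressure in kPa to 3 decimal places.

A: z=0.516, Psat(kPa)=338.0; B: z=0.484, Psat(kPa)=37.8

Pdew = 69.779 kPa

At the dew point ψ → 1, so Σzᵢ/Kᵢ = 1 with Kᵢ = Pᵢˢᵃᵗ/P ⇒ 1/P = Σzᵢ/Pᵢˢᵃᵗ.
1/P = 0.516/338.0 + 0.484/37.8 = 0.014331 ⇒ P = 69.779 kPa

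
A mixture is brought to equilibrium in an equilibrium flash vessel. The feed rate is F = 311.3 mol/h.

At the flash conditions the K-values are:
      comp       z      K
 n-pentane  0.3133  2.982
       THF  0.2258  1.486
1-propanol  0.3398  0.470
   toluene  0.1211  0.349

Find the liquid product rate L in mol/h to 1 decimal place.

Let β = V/F and solve Σ zᵢ(Kᵢ−1)/(1+β(Kᵢ−1)) = 0.
Check two-phase: ΣzᵢKᵢ = 1.4718 > 1 and Σzᵢ/Kᵢ = 1.3270 > 1, so g(0) = 0.4718 > 0 and g(1) = -0.3270 < 0.
Newton–Raphson from β = 0.33:
  β = 0.3300: g = 0.15131, g' = -0.7129 → β = 0.5422
  β = 0.5422: g = 0.01157, g' = -0.6299 → β = 0.5606
Converged at β = 0.5606.
Then V = β·F = 0.5606·311.3 = 174.5 mol/h and L = F − V = 136.8 mol/h.

L = 136.8 mol/h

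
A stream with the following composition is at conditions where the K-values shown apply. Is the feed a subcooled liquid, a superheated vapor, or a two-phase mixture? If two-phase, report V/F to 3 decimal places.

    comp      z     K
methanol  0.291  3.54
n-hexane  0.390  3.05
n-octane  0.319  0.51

superheated vapor

ΣzᵢKᵢ = 2.382; Σzᵢ/Kᵢ = 0.836.
Since Σzᵢ/Kᵢ < 1 the mixture is above its dew point — single vapor phase.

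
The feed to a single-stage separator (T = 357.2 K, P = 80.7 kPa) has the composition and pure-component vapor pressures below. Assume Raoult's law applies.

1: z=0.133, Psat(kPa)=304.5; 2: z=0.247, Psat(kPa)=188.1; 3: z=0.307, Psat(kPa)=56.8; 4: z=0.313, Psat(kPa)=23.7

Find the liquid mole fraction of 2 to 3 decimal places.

Raoult's law: Kᵢ = Pᵢˢᵃᵗ/P = Pᵢˢᵃᵗ/80.7.
  K_1 = 304.5/80.7 = 3.77323, K_2 = 188.1/80.7 = 2.33086, K_3 = 56.8/80.7 = 0.70384, K_4 = 23.7/80.7 = 0.29368
Material balance + equilibrium reduce to Σ zᵢ(Kᵢ−1)/(1+ψ(Kᵢ−1)) = 0.
Check two-phase: ΣzᵢKᵢ = 1.386 > 1 and Σzᵢ/Kᵢ = 1.643 > 1, so g(0) = 0.386 > 0 and g(1) = -0.643 < 0.
Newton iteration, ψ⁰ = 0.5:
  ψ = 0.500: g = -0.0966, g' = -0.748 → ψ = 0.371
Converged at ψ = 0.371.
Compositions from xᵢ = zᵢ/(1+ψ(Kᵢ−1)), yᵢ = Kᵢxᵢ:
  1: x = 0.066, y = 0.247
  2: x = 0.165, y = 0.385
  3: x = 0.345, y = 0.243
  4: x = 0.424, y = 0.125

x_2 = 0.165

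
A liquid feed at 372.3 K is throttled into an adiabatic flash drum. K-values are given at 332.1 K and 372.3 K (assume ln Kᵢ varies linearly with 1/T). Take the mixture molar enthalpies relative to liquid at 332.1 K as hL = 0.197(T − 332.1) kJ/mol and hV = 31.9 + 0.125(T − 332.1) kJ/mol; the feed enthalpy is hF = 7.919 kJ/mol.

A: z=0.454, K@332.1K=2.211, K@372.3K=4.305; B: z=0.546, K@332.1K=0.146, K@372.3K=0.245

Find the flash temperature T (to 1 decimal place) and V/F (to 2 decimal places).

T = 340.7 K, V/F = 0.20

Adiabatic flash: solve Rachford–Rice at each trial T, then check hF = ψ·hV(T) + (1−ψ)·hL(T).
  T = 332.1 K: K = (2.211, 0.146), RR gives ψ = 0.081, H_out = 2.576 kJ/mol
  T = 372.3 K: K = (4.305, 0.245), RR gives ψ = 0.436, H_out = 20.569 kJ/mol
  T = 352.2 K: K = (3.144, 0.192), RR gives ψ = 0.307, H_out = 13.316 kJ/mol
  T = 342.1 K: K = (2.648, 0.168), RR gives ψ = 0.214, H_out = 8.654 kJ/mol
  T = 337.1 K: K = (2.423, 0.157), RR gives ψ = 0.155, H_out = 5.864 kJ/mol
  T = 339.6 K: K = (2.534, 0.162), RR gives ψ = 0.186, H_out = 7.310 kJ/mol
  T = 340.9 K: K = (2.593, 0.165), RR gives ψ = 0.201, H_out = 8.021 kJ/mol
Linear interpolation between T = 339.6 (H_out = 7.310) and T = 340.9 (H_out = 8.021) on hF = 7.919 gives T ≈ 340.7 K, at which ψ = 0.20.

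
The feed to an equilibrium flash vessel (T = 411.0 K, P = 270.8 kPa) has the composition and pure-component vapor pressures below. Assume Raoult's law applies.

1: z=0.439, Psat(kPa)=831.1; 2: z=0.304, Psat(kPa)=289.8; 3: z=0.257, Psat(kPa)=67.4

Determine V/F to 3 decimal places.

V/F = 0.683

Raoult's law: Kᵢ = Pᵢˢᵃᵗ/P = Pᵢˢᵃᵗ/270.8.
  K_1 = 831.1/270.8 = 3.06905, K_2 = 289.8/270.8 = 1.07016, K_3 = 67.4/270.8 = 0.24889
Material balance + equilibrium reduce to Σ zᵢ(Kᵢ−1)/(1+V/F(Kᵢ−1)) = 0.
g(0) = ΣzᵢKᵢ − 1 = 0.737 and g(1) = 1 − Σzᵢ/Kᵢ = -0.460, so a root lies in (0, 1).
Newton–Raphson from V/F = 0.58:
  V/F = 0.580: g = 0.0913, g' = -0.845 → V/F = 0.688
  V/F = 0.688: g = -0.0044, g' = -0.942 → V/F = 0.683
Converged at V/F = 0.683.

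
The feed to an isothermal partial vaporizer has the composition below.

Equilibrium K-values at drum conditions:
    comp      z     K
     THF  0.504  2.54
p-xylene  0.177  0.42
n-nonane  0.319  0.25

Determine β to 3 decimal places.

β = 0.405

Let β = V/F and solve Σ zᵢ(Kᵢ−1)/(1+β(Kᵢ−1)) = 0.
Check two-phase: ΣzᵢKᵢ = 1.434 > 1 and Σzᵢ/Kᵢ = 1.896 > 1, so g(0) = 0.434 > 0 and g(1) = -0.896 < 0.
Newton iteration, β⁰ = 0.45:
  β = 0.450: g = -0.0416, g' = -0.935 → β = 0.406
  β = 0.406: g = -0.0003, g' = -0.925 → β = 0.405
Converged at β = 0.405.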